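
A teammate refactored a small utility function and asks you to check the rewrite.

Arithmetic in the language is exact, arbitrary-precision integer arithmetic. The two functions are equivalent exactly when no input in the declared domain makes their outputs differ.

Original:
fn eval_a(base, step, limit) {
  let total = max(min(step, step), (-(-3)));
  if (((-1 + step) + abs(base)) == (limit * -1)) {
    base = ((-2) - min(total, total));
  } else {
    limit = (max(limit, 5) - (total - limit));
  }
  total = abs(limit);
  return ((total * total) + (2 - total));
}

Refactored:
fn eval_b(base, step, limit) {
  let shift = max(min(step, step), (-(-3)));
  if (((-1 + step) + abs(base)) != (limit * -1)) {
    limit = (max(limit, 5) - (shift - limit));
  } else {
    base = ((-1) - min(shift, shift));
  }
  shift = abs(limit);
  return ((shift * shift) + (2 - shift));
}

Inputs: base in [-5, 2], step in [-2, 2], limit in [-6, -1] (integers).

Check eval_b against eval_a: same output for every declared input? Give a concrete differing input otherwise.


Equivalent. The suspicious edit (`2` became `1`) never changes the result for any input inside the declared domain.
Sweeping the whole domain (240 inputs) finds no disagreement.
Tracing base=-4, step=-2, limit=-2: eval_a: total=3, then (((-1 + step) + abs(base)) == (limit * -1)) is false, then limit=0, then total=0, then returns 2 | eval_b: shift=3, then (((-1 + step) + abs(base)) != (limit * -1)) is true, then limit=0, then shift=0, then returns 2 — matching result 2.
verdict: equivalent


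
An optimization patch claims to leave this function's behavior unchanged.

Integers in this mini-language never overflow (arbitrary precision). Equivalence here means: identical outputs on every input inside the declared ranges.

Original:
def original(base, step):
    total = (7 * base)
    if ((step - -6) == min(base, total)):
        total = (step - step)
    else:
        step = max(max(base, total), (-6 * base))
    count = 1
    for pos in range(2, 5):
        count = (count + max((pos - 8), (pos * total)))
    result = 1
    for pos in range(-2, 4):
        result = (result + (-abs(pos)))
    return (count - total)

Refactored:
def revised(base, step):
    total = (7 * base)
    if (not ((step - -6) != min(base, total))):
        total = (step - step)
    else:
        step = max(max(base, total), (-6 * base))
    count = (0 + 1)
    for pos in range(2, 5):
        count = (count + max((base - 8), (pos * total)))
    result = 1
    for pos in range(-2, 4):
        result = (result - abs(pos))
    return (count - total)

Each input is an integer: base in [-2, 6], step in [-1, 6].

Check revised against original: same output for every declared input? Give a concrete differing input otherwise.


Take base=-2, step=-1.
original: total := -14 | ((step - -6) == min(base, total)): false | step := 12 | count := 1 | iter pos=2: | count := -5 | iter pos=3: | count := -10 | iter pos=4: | count := -14 | result := 1 | iter pos=-2: | result := -1 | iter pos=-1: | result := -2 | iter pos=0: | result := -2 | iter pos=1: | result := -3 | iter pos=2: | result := -5 | iter pos=3: | result := -8 | result 0
revised: total := -14 | (not ((step - -6) != min(base, total))): false | step := 12 | count := 1 | iter pos=2: | count := -9 | iter pos=3: | count := -19 | iter pos=4: | count := -29 | result := 1 | iter pos=-2: | result := -1 | iter pos=-1: | result := -2 | iter pos=0: | result := -2 | iter pos=1: | result := -3 | iter pos=2: | result := -5 | iter pos=3: | result := -8 | result -15
0 and -15 differ, so these are not the same function on this domain.
verdict: not equivalent; witness: base=-2, step=-1


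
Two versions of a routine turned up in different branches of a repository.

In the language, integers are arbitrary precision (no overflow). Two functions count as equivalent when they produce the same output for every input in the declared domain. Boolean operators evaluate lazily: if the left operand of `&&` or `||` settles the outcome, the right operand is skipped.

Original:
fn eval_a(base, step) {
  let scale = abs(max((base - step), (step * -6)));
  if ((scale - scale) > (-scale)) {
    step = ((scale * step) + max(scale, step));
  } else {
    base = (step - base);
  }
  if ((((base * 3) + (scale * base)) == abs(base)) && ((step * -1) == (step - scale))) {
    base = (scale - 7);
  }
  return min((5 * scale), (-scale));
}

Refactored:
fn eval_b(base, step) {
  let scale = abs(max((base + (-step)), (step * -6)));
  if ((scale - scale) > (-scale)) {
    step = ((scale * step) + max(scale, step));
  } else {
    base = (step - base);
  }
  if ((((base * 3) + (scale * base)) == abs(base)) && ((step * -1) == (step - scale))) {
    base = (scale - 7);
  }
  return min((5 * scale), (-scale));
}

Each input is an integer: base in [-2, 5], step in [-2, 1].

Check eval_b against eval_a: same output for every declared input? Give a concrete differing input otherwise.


Behavior is preserved: although arithmetic usage differs, the outputs never diverge.
Spot check at base=-1, step=1 — eval_a: scale becomes 2; next ((scale - scale) > (-scale)) evaluates to true; next step becomes 4; next ((((base * 3) + (scale * base)) == abs(base)) && ((step * -1) == (step - scale))) evaluates to false; next final value -2. eval_b: scale becomes 2; next ((scale - scale) > (-scale)) evaluates to true; next step becomes 4; next ((((base * 3) + (scale * base)) == abs(base)) && ((step * -1) == (step - scale))) evaluates to false; next final value -2. Both give -2.
An exhaustive pass over the 32 declared inputs shows identical outputs.
verdict: equivalent


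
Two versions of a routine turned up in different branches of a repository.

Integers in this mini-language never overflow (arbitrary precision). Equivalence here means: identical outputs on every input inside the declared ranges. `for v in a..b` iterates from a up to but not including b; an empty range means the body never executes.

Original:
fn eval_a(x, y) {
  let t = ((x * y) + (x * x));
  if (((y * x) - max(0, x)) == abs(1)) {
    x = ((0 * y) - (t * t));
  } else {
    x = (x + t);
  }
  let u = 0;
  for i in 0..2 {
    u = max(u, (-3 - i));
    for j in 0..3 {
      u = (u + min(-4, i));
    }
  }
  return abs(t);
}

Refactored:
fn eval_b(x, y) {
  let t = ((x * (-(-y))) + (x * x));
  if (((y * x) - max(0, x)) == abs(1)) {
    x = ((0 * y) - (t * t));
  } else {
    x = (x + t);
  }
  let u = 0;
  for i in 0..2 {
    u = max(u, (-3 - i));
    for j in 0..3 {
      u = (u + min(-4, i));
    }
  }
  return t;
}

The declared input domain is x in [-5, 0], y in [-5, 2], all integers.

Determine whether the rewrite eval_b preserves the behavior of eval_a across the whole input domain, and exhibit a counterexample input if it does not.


Run the pair on x=-1, y=2.
eval_a: t becomes -1; next (((y * x) - max(0, x)) == abs(1)) evaluates to false; next x becomes -2; next u becomes 0; next at i=0:; next u becomes 0; next at j=0:; next u becomes -4; next at j=1:; next u becomes -8; next at j=2:; next u becomes -12; next at i=1:; next u becomes -4; next at j=0:; next u becomes -8; next at j=1:; next u becomes -12; next at j=2:; next u becomes -16; next final value 1
eval_b: t becomes -1; next (((y * x) - max(0, x)) == abs(1)) evaluates to false; next x becomes -2; next u becomes 0; next at i=0:; next u becomes 0; next at j=0:; next u becomes -4; next at j=1:; next u becomes -8; next at j=2:; next u becomes -12; next at i=1:; next u becomes -4; next at j=0:; next u becomes -8; next at j=1:; next u becomes -12; next at j=2:; next u becomes -16; next final value -1
1 and -1 differ, so these are not the same function on this domain.
verdict: not equivalent; witness: x=-1, y=2


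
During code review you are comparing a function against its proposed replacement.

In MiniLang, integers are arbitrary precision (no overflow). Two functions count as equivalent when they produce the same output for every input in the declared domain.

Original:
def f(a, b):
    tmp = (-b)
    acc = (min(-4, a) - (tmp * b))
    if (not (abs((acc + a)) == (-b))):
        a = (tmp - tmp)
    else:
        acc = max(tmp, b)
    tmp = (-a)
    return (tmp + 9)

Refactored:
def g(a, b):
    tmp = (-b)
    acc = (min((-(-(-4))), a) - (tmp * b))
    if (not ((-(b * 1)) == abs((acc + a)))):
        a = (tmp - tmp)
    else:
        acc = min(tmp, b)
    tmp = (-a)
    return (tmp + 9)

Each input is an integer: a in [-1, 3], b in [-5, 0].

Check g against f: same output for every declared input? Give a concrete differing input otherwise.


The suspicious edit (`max(tmp, b)` became `min(tmp, b)`) never changes the result for any input inside the declared domain; all 30 inputs agree.
verdict: equivalent


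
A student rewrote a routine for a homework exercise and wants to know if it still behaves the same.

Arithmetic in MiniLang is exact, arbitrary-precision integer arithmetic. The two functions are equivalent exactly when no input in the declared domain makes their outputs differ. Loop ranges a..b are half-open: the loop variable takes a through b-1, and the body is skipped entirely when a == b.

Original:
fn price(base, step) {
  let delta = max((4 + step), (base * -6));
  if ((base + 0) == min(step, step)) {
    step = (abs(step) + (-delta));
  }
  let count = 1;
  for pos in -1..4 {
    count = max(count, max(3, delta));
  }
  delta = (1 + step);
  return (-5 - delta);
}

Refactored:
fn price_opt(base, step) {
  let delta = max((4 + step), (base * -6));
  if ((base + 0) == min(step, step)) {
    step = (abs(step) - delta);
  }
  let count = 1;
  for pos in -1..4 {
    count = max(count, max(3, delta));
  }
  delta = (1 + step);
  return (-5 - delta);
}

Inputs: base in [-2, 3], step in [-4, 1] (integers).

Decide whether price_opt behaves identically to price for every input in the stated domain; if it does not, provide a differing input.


Side by side, the visible changes include: arithmetic usage differs.
One worked example (base=-1, step=-1) — price: delta := 6 | ((base + 0) == min(step, step)): true | step := -5 | count := 1 | iter pos=-1: | count := 6 | iter pos=0: | count := 6 | iter pos=1: | count := 6 | iter pos=2: | count := 6 | iter pos=3: | count := 6 | delta := -4 | result -1; price_opt: delta := 6 | ((base + 0) == min(step, step)): true | step := -5 | count := 1 | iter pos=-1: | count := 6 | iter pos=0: | count := 6 | iter pos=1: | count := 6 | iter pos=2: | count := 6 | iter pos=3: | count := 6 | delta := -4 | result -1; agreement on -1.
Every one of the 36 inputs gives matching results.
verdict: equivalent


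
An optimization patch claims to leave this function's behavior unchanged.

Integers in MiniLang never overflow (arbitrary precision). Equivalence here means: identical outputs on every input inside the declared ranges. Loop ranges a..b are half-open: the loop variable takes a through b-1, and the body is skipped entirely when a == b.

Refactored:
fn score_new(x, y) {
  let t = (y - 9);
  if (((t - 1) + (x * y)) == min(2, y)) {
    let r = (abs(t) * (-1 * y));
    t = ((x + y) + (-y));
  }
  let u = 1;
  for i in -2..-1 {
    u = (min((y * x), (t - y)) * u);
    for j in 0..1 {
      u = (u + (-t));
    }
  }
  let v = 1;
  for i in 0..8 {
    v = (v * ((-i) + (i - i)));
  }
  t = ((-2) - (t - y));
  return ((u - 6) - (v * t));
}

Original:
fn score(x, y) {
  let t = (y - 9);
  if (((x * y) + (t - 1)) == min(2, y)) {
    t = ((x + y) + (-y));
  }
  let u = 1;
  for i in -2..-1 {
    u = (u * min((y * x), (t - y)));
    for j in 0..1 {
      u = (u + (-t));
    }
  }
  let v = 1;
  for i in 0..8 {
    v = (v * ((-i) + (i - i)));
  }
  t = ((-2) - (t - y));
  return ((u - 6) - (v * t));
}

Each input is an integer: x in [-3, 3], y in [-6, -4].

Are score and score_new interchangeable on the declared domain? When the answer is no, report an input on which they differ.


Reading the diff, among the changes: statement counts differ, plus local variable names differ, plus arithmetic usage differs, plus min/max/abs usage differs, plus constant usage differs.
Tracing x=1, y=-5: score: t := -14 | (((x * y) + (t - 1)) == min(2, y)): false | u := 1 | iter i=-2: | u := -9 | iter j=0: | u := 5 | v := 1 | iter i=0: | v := 0 | iter i=1: | v := 0 | iter i=2: | v := 0 | iter i=3: | v := 0 | iter i=4: | v := 0 | iter i=5: | v := 0 | iter i=6: | v := 0 | iter i=7: | v := 0 | t := 7 | result -1 | score_new: t := -14 | (((t - 1) + (x * y)) == min(2, y)): false | u := 1 | iter i=-2: | u := -9 | iter j=0: | u := 5 | v := 1 | iter i=0: | v := 0 | iter i=1: | v := 0 | iter i=2: | v := 0 | iter i=3: | v := 0 | iter i=4: | v := 0 | iter i=5: | v := 0 | iter i=6: | v := 0 | iter i=7: | v := 0 | t := 7 | result -1 — matching result -1.
Checked all 21 inputs in the declared domain: the outputs agree on every one.
verdict: equivalent


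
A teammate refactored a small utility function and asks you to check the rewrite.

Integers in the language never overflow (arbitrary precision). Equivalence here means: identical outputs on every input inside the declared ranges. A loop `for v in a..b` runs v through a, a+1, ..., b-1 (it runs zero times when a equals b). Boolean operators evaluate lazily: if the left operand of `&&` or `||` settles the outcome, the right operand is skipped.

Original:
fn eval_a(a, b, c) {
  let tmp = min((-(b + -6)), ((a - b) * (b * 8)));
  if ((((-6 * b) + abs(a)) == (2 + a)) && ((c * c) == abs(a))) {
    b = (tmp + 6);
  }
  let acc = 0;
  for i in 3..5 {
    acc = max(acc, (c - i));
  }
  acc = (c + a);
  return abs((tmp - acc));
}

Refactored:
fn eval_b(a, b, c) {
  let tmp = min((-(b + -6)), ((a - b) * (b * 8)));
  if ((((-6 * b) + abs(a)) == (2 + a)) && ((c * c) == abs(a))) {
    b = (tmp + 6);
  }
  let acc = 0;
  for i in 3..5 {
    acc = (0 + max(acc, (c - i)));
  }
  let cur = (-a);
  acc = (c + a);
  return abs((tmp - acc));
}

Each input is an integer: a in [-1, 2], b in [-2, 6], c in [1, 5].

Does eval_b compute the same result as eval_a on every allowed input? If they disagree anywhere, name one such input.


This is a faithful refactor — constant usage differs, plus statement counts differ, plus local variable names differ, plus arithmetic usage differs, but the computed results match everywhere.
Spot check at a=2, b=3, c=1 — eval_a: tmp becomes -24; next ((((-6 * b) + abs(a)) == (2 + a)) && ((c * c) == abs(a))) evaluates to false; next acc becomes 0; next at i=3:; next acc becomes 0; next at i=4:; next acc becomes 0; next acc becomes 3; next final value 27. eval_b: tmp becomes -24; next ((((-6 * b) + abs(a)) == (2 + a)) && ((c * c) == abs(a))) evaluates to false; next acc becomes 0; next at i=3:; next acc becomes 0; next at i=4:; next acc becomes 0; next cur becomes -2; next acc becomes 3; next final value 27. Both give 27.
Across all 180 domain points the two functions coincide.
verdict: equivalent


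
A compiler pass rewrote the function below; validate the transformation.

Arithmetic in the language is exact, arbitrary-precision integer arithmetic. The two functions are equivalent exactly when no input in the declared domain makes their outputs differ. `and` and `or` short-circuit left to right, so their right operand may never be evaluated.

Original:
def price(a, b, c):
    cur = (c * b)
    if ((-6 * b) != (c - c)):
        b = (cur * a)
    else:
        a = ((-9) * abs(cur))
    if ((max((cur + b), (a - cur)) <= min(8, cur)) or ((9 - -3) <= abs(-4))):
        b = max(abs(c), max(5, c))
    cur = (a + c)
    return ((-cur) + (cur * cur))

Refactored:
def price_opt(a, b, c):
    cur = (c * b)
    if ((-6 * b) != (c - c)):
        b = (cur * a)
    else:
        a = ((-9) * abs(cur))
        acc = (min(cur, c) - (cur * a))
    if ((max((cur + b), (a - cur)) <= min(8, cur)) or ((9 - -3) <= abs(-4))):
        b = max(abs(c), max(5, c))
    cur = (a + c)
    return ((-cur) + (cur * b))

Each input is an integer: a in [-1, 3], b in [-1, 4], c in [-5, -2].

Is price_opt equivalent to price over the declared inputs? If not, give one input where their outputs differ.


The rewrite breaks on a=-1, b=-1, c=-5, where the results are 42 and -24.
price: cur := 5 | ((-6 * b) != (c - c)): true | b := -5 | ((max((cur + b), (a - cur)) <= min(8, cur)) or ((9 - -3) <= abs(-4))): true | b := 5 | cur := -6 | result 42
price_opt: cur := 5 | ((-6 * b) != (c - c)): true | b := -5 | ((max((cur + b), (a - cur)) <= min(8, cur)) or ((9 - -3) <= abs(-4))): true | b := 5 | cur := -6 | result -24
verdict: not equivalent; witness: a=-1, b=-1, c=-5


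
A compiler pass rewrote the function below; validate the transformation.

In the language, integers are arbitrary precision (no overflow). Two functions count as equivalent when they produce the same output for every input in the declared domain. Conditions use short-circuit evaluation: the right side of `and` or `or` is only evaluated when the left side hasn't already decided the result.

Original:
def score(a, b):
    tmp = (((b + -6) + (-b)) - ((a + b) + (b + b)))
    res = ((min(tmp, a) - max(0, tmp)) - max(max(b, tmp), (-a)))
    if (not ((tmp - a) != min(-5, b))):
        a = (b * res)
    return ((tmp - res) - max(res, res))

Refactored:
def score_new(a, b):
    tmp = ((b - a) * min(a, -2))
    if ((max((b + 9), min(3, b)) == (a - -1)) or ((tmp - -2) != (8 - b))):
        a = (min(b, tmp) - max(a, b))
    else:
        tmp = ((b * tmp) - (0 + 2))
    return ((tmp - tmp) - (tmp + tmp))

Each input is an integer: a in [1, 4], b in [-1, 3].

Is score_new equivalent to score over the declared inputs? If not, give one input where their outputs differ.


Try a=1, b=-1.
score: tmp=-4, then res=-3, then (not ((tmp - a) != min(-5, b))) is true, then a=3, then returns 2
score_new: tmp=4, then ((max((b + 9), min(3, b)) == (a - -1)) or ((tmp - -2) != (8 - b))) is true, then a=-2, then returns -8
2 vs -8 — the two versions disagree here.
verdict: not equivalent; witness: a=1, b=-1


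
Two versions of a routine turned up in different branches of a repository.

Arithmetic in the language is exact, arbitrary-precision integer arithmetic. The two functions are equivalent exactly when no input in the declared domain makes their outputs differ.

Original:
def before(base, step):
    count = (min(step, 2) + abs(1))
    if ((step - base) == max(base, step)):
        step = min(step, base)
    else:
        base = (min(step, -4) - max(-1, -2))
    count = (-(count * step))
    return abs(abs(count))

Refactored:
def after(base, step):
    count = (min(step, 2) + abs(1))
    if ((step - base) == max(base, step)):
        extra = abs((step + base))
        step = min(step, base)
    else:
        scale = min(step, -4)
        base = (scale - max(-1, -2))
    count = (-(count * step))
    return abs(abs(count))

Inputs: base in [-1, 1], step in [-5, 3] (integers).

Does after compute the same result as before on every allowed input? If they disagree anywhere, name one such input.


This is a faithful refactor — local variable names differ, plus statement counts differ, plus min/max/abs usage differs, plus arithmetic usage differs, but the computed results match everywhere.
One worked example (base=1, step=-4) — before: count becomes -3; next ((step - base) == max(base, step)) evaluates to false; next base becomes -3; next count becomes -12; next final value 12; after: count becomes -3; next ((step - base) == max(base, step)) evaluates to false; next scale becomes -4; next base becomes -3; next count becomes -12; next final value 12; agreement on 12.
Across all 27 domain points the two functions coincide.
verdict: equivalent


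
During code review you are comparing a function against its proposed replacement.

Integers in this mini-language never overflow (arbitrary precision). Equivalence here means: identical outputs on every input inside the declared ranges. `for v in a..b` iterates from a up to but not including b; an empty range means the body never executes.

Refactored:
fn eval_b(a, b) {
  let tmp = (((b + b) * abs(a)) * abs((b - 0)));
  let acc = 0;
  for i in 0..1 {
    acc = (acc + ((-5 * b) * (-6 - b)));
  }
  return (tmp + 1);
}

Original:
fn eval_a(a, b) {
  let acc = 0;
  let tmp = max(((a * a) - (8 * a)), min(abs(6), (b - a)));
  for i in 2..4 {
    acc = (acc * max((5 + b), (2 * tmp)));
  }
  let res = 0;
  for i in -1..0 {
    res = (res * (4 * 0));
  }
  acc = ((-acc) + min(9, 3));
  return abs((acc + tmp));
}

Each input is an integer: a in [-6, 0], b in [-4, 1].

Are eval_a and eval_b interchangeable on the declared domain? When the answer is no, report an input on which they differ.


Not equivalent: a=-6, b=-4 separates them (87 vs -191).
eval_a: acc = 0; tmp = 84; [i=2]; acc = 0; [i=3]; acc = 0; res = 0; [i=-1]; res = 0; acc = 3; return 87
eval_b: tmp = -192; acc = 0; [i=0]; acc = -40; return -191
verdict: not equivalent; witness: a=-6, b=-4


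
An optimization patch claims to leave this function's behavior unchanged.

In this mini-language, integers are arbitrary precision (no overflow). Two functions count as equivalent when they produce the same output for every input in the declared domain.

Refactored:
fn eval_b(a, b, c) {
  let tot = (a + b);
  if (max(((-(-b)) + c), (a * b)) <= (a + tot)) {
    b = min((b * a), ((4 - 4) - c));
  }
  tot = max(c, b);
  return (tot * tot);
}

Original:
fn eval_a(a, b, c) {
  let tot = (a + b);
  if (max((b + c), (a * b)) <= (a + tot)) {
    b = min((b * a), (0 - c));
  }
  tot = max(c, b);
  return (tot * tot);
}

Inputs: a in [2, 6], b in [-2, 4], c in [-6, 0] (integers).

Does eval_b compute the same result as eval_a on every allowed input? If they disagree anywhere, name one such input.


The two versions differ — the changes include constant usage differs, plus arithmetic usage differs.
As a probe, take a=4, b=3, c=0: eval_a runs tot=7, then (max((b + c), (a * b)) <= (a + tot)) is false, then tot=3, then returns 9; eval_b runs tot=7, then (max(((-(-b)) + c), (a * b)) <= (a + tot)) is false, then tot=3, then returns 9; both end at 9.
Every one of the 245 inputs gives matching results.
verdict: equivalent


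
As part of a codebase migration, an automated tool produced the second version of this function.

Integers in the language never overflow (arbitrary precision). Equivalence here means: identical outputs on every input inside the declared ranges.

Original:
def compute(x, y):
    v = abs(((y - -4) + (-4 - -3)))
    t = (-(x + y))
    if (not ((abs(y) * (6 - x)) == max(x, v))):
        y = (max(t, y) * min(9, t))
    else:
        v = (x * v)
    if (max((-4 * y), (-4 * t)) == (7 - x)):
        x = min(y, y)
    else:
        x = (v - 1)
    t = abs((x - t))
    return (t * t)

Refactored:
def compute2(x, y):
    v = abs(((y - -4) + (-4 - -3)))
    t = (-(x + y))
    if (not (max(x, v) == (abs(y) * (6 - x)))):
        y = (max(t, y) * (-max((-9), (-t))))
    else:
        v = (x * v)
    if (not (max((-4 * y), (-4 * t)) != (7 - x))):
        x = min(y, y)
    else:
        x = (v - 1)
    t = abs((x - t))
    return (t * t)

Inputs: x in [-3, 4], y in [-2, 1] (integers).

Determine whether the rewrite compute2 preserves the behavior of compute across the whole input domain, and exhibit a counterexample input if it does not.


Reading the diff, among the changes: min/max/abs usage differs, plus boolean connective usage differs, plus comparison usage differs.
Spot check at x=3, y=-2 — compute: v becomes 1; next t becomes -1; next (not ((abs(y) * (6 - x)) == max(x, v))) evaluates to true; next y becomes 1; next (max((-4 * y), (-4 * t)) == (7 - x)) evaluates to true; next x becomes 1; next t becomes 2; next final value 4. compute2: v becomes 1; next t becomes -1; next (not (max(x, v) == (abs(y) * (6 - x)))) evaluates to true; next y becomes 1; next (not (max((-4 * y), (-4 * t)) != (7 - x))) evaluates to true; next x becomes 1; next t becomes 2; next final value 4. Both give 4.
Every one of the 32 inputs gives matching results.
verdict: equivalent


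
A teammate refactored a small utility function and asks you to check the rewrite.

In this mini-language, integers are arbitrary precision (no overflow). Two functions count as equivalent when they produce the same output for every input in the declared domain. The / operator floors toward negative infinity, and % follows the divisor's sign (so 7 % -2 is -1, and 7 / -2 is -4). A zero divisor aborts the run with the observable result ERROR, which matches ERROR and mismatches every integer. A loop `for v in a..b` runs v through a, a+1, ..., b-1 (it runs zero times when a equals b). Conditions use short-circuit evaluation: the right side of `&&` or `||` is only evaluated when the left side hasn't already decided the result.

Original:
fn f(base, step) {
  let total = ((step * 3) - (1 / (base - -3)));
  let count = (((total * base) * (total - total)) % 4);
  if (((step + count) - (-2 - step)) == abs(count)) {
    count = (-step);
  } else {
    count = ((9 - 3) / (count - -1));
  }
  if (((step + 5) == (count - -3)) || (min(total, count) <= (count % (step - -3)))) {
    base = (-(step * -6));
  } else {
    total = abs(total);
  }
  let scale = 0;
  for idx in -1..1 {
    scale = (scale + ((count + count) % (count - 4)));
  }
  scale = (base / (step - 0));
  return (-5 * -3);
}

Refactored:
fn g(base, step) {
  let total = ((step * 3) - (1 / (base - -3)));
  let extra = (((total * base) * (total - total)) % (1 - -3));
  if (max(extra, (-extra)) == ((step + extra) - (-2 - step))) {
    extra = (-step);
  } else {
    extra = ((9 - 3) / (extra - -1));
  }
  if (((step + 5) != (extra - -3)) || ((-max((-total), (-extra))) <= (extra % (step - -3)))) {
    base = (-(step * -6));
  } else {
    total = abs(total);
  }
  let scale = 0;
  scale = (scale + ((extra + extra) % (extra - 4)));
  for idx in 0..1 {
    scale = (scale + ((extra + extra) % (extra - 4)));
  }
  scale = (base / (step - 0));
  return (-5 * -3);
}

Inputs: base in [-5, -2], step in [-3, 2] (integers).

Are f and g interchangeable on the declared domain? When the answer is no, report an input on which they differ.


Take base=-5, step=-3.
f: total becomes -8; next count becomes 0; next (((step + count) - (-2 - step)) == abs(count)) evaluates to false; next count becomes 6; next hits division by zero so the output is ERROR
g: total becomes -8; next extra becomes 0; next (max(extra, (-extra)) == ((step + extra) - (-2 - step))) evaluates to false; next extra becomes 6; next (((step + 5) != (extra - -3)) || ((-max((-total), (-extra))) <= (extra % (step - -3)))) evaluates to true; next base becomes -18; next scale becomes 0; next scale becomes 0; next at idx=0:; next scale becomes 0; next scale becomes 6; next final value 15
ERROR != 15, so the rewrite changes behavior.
verdict: not equivalent; witness: base=-5, step=-3


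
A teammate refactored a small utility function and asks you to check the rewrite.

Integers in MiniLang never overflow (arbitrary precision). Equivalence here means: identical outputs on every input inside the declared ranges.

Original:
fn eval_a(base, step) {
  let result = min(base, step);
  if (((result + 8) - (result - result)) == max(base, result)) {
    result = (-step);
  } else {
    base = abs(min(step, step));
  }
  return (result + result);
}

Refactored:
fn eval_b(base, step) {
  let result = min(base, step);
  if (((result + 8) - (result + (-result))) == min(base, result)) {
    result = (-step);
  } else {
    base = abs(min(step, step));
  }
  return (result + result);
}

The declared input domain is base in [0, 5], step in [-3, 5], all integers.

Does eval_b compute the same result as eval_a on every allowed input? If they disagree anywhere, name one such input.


These are not equivalent — on base=5, step=-3 the outputs split (6 vs -6).
eval_a: result=-3, then (((result + 8) - (result - result)) == max(base, result)) is true, then result=3, then returns 6
eval_b: result=-3, then (((result + 8) - (result + (-result))) == min(base, result)) is false, then base=3, then returns -6
verdict: not equivalent; witness: base=5, step=-3


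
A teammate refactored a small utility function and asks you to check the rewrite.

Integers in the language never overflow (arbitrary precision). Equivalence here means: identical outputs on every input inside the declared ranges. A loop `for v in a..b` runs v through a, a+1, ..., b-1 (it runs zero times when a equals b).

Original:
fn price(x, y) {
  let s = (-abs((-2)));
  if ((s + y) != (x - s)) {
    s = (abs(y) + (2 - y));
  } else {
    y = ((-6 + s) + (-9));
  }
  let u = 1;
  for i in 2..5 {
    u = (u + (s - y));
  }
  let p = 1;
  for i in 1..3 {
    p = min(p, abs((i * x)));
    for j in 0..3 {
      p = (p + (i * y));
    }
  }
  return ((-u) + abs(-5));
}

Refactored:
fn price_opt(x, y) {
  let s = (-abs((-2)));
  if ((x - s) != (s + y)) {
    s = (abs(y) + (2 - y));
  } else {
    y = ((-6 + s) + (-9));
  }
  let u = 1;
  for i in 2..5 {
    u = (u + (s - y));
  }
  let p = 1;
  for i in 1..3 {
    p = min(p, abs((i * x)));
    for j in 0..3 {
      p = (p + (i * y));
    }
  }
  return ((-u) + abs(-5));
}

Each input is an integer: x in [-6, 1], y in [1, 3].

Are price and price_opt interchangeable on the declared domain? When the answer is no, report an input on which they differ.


Behavior is preserved: although same computation, different form, the outputs never diverge.
Spot check at x=-5, y=3 — price: s becomes -2; next ((s + y) != (x - s)) evaluates to true; next s becomes 2; next u becomes 1; next at i=2:; next u becomes 0; next at i=3:; next u becomes -1; next at i=4:; next u becomes -2; next p becomes 1; next at i=1:; next p becomes 1; next at j=0:; next p becomes 4; next at j=1:; next p becomes 7; next at j=2:; next p becomes 10; next at i=2:; next p becomes 10; next at j=0:; next p becomes 16; next at j=1:; next p becomes 22; next at j=2:; next p becomes 28; next final value 7. price_opt: s becomes -2; next ((x - s) != (s + y)) evaluates to true; next s becomes 2; next u becomes 1; next at i=2:; next u becomes 0; next at i=3:; next u becomes -1; next at i=4:; next u becomes -2; next p becomes 1; next at i=1:; next p becomes 1; next at j=0:; next p becomes 4; next at j=1:; next p becomes 7; next at j=2:; next p becomes 10; next at i=2:; next p becomes 10; next at j=0:; next p becomes 16; next at j=1:; next p becomes 22; next at j=2:; next p becomes 28; next final value 7. Both give 7.
Checked all 24 inputs in the declared domain: the outputs agree on every one.
verdict: equivalent


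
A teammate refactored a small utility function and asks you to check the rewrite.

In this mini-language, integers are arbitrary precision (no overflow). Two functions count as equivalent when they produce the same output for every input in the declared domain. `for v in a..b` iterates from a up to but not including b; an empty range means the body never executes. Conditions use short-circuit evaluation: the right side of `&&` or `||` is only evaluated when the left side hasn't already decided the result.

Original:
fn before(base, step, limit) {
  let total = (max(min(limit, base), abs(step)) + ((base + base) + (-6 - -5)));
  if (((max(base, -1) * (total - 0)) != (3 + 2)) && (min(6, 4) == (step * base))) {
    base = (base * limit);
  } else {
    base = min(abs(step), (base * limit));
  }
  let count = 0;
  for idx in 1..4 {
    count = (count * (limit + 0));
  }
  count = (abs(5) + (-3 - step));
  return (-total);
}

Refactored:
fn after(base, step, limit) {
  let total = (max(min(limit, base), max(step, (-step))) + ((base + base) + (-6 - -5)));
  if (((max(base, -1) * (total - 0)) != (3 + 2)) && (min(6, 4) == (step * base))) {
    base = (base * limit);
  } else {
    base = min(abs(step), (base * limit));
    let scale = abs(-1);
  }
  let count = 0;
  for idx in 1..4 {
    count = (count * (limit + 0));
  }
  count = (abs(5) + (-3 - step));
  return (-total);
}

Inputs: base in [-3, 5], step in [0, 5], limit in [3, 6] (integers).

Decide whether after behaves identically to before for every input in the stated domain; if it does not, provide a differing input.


Reading the diff, among the changes: local variable names differ, and statement counts differ, and min/max/abs usage differs, and constant usage differs.
Tracing base=-2, step=0, limit=5: before: total := -5 | (((max(base, -1) * (total - 0)) != (3 + 2)) && (min(6, 4) == (step * base))): false | base := -10 | count := 0 | iter idx=1: | count := 0 | iter idx=2: | count := 0 | iter idx=3: | count := 0 | count := 2 | result 5 | after: total := -5 | (((max(base, -1) * (total - 0)) != (3 + 2)) && (min(6, 4) == (step * base))): false | base := -10 | scale := 1 | count := 0 | iter idx=1: | count := 0 | iter idx=2: | count := 0 | iter idx=3: | count := 0 | count := 2 | result 5 — matching result 5.
An exhaustive pass over the 216 declared inputs shows identical outputs.
verdict: equivalent


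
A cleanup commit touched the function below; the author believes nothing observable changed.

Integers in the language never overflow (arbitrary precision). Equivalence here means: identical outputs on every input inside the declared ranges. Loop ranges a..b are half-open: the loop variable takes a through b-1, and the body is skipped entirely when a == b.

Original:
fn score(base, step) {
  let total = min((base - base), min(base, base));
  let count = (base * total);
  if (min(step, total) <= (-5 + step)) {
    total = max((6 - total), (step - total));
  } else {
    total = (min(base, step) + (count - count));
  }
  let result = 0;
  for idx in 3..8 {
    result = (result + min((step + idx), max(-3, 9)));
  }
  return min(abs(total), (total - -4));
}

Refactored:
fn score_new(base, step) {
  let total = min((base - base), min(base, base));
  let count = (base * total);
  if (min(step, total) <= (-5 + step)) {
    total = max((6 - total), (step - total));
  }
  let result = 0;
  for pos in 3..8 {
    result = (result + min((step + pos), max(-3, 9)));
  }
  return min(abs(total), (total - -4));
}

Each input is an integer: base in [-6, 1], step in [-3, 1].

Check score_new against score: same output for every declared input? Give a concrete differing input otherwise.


Input base=-2, step=-3: 1 from score versus 2 from score_new.
verdict: not equivalent; witness: base=-2, step=-3


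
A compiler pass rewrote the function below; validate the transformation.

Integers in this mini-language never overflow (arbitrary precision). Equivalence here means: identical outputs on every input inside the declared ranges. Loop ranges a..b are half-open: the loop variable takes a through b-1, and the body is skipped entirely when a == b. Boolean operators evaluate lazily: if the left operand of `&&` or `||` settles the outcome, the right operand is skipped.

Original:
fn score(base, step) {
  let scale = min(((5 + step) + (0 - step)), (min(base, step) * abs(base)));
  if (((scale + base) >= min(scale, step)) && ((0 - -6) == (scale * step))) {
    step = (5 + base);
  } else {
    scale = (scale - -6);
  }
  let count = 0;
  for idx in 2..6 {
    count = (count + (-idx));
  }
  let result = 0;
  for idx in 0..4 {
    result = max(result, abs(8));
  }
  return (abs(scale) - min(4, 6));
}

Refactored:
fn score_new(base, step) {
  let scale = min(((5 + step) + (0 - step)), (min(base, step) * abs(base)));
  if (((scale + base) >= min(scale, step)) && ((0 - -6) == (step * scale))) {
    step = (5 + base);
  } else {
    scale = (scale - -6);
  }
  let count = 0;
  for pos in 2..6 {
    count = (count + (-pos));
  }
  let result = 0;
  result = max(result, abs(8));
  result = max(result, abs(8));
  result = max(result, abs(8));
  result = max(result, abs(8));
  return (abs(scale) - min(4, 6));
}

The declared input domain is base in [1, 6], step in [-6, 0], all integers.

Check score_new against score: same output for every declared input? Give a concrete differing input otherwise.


This is a faithful refactor — local variable names differ; statement counts differ; loop structure differs; constant usage differs; min/max/abs usage differs, but the computed results match everywhere.
As a probe, take base=1, step=-4: score runs scale becomes -4; next (((scale + base) >= min(scale, step)) && ((0 - -6) == (scale * step))) evaluates to false; next scale becomes 2; next count becomes 0; next at idx=2:; next count becomes -2; next at idx=3:; next count becomes -5; next at idx=4:; next count becomes -9; next at idx=5:; next count becomes -14; next result becomes 0; next at idx=0:; next result becomes 8; next at idx=1:; next result becomes 8; next at idx=2:; next result becomes 8; next at idx=3:; next result becomes 8; next final value -2; score_new runs scale becomes -4; next (((scale + base) >= min(scale, step)) && ((0 - -6) == (step * scale))) evaluates to false; next scale becomes 2; next count becomes 0; next at pos=2:; next count becomes -2; next at pos=3:; next count becomes -5; next at pos=4:; next count becomes -9; next at pos=5:; next count becomes -14; next result becomes 0; next result becomes 8; next result becomes 8; next result becomes 8; next result becomes 8; next final value -2; both end at -2.
Every one of the 42 inputs gives matching results.
verdict: equivalent


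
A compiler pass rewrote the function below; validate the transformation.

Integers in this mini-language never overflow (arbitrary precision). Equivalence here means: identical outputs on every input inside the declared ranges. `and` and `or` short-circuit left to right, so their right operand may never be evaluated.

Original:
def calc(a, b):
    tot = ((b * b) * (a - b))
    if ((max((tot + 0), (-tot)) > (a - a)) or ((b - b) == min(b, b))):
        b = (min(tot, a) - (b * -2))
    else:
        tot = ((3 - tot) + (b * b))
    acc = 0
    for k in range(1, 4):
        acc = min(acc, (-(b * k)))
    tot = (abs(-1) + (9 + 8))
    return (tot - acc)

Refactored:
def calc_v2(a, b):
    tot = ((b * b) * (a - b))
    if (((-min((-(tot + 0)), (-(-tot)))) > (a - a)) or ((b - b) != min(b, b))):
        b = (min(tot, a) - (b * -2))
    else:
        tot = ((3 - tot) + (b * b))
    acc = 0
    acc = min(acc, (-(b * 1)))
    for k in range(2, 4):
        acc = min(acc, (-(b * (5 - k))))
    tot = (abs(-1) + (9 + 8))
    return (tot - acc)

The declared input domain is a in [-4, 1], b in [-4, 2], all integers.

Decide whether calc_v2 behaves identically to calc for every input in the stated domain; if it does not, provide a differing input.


There is a counterexample at a=1, b=1: 21 on one side, 24 on the other.
calc: tot=0, then ((max((tot + 0), (-tot)) > (a - a)) or ((b - b) == min(b, b))) is false, then tot=4, then acc=0, then (k=1), then acc=-1, then (k=2), then acc=-2, then (k=3), then acc=-3, then tot=18, then returns 21
calc_v2: tot=0, then (((-min((-(tot + 0)), (-(-tot)))) > (a - a)) or ((b - b) != min(b, b))) is true, then b=2, then acc=0, then acc=-2, then (k=2), then acc=-6, then (k=3), then acc=-6, then tot=18, then returns 24
verdict: not equivalent; witness: a=1, b=1


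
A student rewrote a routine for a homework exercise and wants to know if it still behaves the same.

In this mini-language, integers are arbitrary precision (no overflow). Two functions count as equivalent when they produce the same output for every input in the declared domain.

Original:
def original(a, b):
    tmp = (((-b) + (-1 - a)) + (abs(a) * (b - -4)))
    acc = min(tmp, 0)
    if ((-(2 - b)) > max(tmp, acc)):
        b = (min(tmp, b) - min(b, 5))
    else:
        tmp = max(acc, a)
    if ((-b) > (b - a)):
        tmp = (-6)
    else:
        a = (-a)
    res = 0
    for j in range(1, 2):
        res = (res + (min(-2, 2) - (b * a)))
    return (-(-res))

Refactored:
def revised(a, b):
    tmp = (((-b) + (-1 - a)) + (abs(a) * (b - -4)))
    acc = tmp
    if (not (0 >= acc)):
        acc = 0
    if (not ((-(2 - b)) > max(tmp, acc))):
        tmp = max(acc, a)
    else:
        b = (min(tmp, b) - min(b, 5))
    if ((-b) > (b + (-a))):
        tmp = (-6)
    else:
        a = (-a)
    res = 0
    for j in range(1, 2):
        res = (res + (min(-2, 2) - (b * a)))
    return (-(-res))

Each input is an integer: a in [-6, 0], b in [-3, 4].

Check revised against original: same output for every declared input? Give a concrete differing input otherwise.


The two versions differ — the changes include comparison usage differs; also branching structure differs; also boolean connective usage differs; also arithmetic usage differs; also statement counts differ; also min/max/abs usage differs; also constant usage differs.
One worked example (a=0, b=4) — original: tmp := -5 | acc := -5 | ((-(2 - b)) > max(tmp, acc)): true | b := -9 | ((-b) > (b - a)): true | tmp := -6 | res := 0 | iter j=1: | res := -2 | result -2; revised: tmp := -5 | acc := -5 | (not (0 >= acc)): false | (not ((-(2 - b)) > max(tmp, acc))): false | b := -9 | ((-b) > (b + (-a))): true | tmp := -6 | res := 0 | iter j=1: | res := -2 | result -2; agreement on -2.
Across all 56 domain points the two functions coincide.
verdict: equivalent
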